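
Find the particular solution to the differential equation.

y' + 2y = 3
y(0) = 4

General solution: y = 3/2 + Ce^(-2x)
Applying y(0) = 4: C = 4 - 3/2 = 5/2
Particular solution: y = 3/2 + (5/2)e^(-2x)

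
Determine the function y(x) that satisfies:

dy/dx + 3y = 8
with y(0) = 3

General solution: y = 8/3 + Ce^(-3x)
Applying y(0) = 3: C = 3 - 8/3 = 1/3
Particular solution: y = 8/3 + (1/3)e^(-3x)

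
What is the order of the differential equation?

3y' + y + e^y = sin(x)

The order is 1 (highest derivative is of order 1).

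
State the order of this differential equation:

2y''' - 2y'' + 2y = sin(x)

The order is 3 (highest derivative is of order 3).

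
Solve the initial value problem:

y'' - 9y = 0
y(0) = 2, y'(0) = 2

General solution: y = C₁e^(3x) + C₂e^(-3x)
Applying ICs: C₁ = 4/3, C₂ = 2/3
Particular solution: y = (4/3)e^(3x) + (2/3)e^(-3x)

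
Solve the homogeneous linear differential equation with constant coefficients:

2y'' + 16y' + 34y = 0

Characteristic equation: 2r² + 16r + 34 = 0
Divide by 2: r² + 8r + 17 = 0
Roots: r = -4 ± i (complex conjugates)
General solution: y = e^(-4x)(C₁cos(x) + C₂sin(x))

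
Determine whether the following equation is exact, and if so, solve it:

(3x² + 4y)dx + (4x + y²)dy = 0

Verify exactness: ∂M/∂y = ∂N/∂x ✓
Find F(x,y) such that ∂F/∂x = M, ∂F/∂y = N
Solution: x³ + 4xy + y³/3 = C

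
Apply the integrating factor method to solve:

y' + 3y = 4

Using integrating factor method:

General solution: y = 4/3 + Ce^(-3x)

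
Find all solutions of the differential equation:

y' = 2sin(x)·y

Separating variables and integrating:
ln|y| = -2cos(x) + C

General solution: y = Ce^(-2cos(x))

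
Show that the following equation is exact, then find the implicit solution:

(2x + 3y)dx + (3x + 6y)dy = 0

Verify exactness: ∂M/∂y = ∂N/∂x ✓
Find F(x,y) such that ∂F/∂x = M, ∂F/∂y = N
Solution: x² + 3xy + 3y² = C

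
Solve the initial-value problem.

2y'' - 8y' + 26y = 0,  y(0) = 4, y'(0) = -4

General solution: y = e^(2x)(C₁cos(3x) + C₂sin(3x))
Complex roots r = 2 ± 3i
Applying ICs: C₁ = 4, C₂ = -4
Particular solution: y = e^(2x)(4cos(3x) - 4sin(3x))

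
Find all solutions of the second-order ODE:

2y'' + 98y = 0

Characteristic equation: 2r² + 98 = 0
Divide by 2: r² + 49 = 0
Roots: r = ±7i (complex conjugates)
General solution: y = C₁cos(7x) + C₂sin(7x)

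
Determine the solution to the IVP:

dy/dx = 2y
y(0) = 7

General solution: y = Ce^(2x)
Applying IC y(0) = 7:
Particular solution: y = 7e^(2x)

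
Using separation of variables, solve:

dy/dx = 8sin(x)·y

Separating variables and integrating:
ln|y| = -8cos(x) + C

General solution: y = Ce^(-8cos(x))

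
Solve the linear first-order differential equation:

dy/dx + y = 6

Using integrating factor method:

General solution: y = 6 + Ce^(-x)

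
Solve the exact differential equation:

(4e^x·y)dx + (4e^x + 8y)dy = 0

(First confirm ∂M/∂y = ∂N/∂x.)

Verify exactness: ∂M/∂y = ∂N/∂x ✓
Find F(x,y) such that ∂F/∂x = M, ∂F/∂y = N
Solution: 4e^x·y + 4y² = C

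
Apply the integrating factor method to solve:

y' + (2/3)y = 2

Using integrating factor method:

General solution: y = 3 + Ce^(-2x/3)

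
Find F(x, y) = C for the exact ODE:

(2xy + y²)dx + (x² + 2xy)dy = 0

Verify exactness: ∂M/∂y = ∂N/∂x ✓
Find F(x,y) such that ∂F/∂x = M, ∂F/∂y = N
Solution: x²y + xy² = C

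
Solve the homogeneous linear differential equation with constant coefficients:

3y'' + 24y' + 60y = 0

Characteristic equation: 3r² + 24r + 60 = 0
Divide by 3: r² + 8r + 20 = 0
Roots: r = -4 ± 2i (complex conjugates)
General solution: y = e^(-4x)(C₁cos(2x) + C₂sin(2x))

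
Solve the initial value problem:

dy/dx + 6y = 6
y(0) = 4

General solution: y = 1 + Ce^(-6x)
Applying y(0) = 4: C = 4 - 1 = 3
Particular solution: y = 1 + 3e^(-6x)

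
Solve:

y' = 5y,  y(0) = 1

General solution: y = Ce^(5x)
Applying IC y(0) = 1:
Particular solution: y = e^(5x)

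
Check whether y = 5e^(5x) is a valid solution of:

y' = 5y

Verification:
y = 5e^(5x)
y' = 25e^(5x)
5y = 25e^(5x)
y' = 5y ✓

Yes, it is a solution.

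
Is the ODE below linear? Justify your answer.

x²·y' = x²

Yes. Linear (y and its derivatives appear to the first power only, no products of y terms)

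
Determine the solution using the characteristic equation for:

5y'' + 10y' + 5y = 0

Characteristic equation: 5r² + 10r + 5 = 0
Divide by 5: r² + 2r + 1 = 0
Factored: (r + 1)² = 0
Repeated root: r = -1
General solution: y = (C₁ + C₂x)e^(-x)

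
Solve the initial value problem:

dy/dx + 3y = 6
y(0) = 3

General solution: y = 2 + Ce^(-3x)
Applying y(0) = 3: C = 3 - 2 = 1
Particular solution: y = 2 + e^(-3x)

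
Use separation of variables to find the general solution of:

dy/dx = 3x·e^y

Separating variables and integrating:
-e^(-y) = 3x²/2 + C

General solution: y = -ln(C - 3x²/2)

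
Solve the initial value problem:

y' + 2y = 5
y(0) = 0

General solution: y = 5/2 + Ce^(-2x)
Applying y(0) = 0: C = 0 - 5/2 = -5/2
Particular solution: y = 5/2 - (5/2)e^(-2x)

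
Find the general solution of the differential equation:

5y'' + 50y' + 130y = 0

Characteristic equation: 5r² + 50r + 130 = 0
Divide by 5: r² + 10r + 26 = 0
Roots: r = -5 ± i (complex conjugates)
General solution: y = e^(-5x)(C₁cos(x) + C₂sin(x))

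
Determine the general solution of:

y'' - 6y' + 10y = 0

Characteristic equation: r² - 6r + 10 = 0
Roots: r = 3 ± i (complex conjugates)
General solution: y = e^(3x)(C₁cos(x) + C₂sin(x))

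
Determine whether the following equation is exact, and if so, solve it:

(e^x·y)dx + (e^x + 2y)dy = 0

Verify exactness: ∂M/∂y = ∂N/∂x ✓
Find F(x,y) such that ∂F/∂x = M, ∂F/∂y = N
Solution: e^x·y + y² = C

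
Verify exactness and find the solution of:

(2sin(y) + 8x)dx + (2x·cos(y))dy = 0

Verify exactness: ∂M/∂y = ∂N/∂x ✓
Find F(x,y) such that ∂F/∂x = M, ∂F/∂y = N
Solution: 2x·sin(y) + 4x² = C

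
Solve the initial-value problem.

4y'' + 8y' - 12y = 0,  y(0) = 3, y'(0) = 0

General solution: y = C₁e^x + C₂e^(-3x)
Applying ICs: C₁ = 9/4, C₂ = 3/4
Particular solution: y = (9/4)e^x + (3/4)e^(-3x)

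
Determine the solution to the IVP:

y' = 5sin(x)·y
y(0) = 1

General solution: y = Ce^(-5cos(x))
Applying IC y(0) = 1:
Particular solution: y = e^(5(1-cos(x)))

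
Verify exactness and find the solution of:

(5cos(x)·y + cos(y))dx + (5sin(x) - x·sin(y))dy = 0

Verify exactness: ∂M/∂y = ∂N/∂x ✓
Find F(x,y) such that ∂F/∂x = M, ∂F/∂y = N
Solution: 5sin(x)·y + x·cos(y) = C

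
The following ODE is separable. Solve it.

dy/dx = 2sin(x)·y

Separating variables and integrating:
ln|y| = -2cos(x) + C

General solution: y = Ce^(-2cos(x))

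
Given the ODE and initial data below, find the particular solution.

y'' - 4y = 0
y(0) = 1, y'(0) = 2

General solution: y = C₁e^(2x) + C₂e^(-2x)
Applying ICs: C₁ = 1, C₂ = 0
Particular solution: y = e^(2x)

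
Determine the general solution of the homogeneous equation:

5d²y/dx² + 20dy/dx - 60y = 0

Characteristic equation: 5r² + 20r - 60 = 0
Divide by 5: r² + 4r - 12 = 0
Roots: r = 2, -6 (distinct real)
General solution: y = C₁e^(2x) + C₂e^(-6x)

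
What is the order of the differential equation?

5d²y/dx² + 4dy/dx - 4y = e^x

The order is 2 (highest derivative is of order 2).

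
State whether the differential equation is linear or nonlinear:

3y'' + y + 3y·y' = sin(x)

Nonlinear (product y·y')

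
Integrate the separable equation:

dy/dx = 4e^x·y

Separating variables and integrating:
ln|y| = 4e^x + C

General solution: y = Ce^(4e^x)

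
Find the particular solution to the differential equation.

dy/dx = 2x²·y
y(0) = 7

General solution: y = Ce^(2x³/3)
Applying IC y(0) = 7:
Particular solution: y = 7e^(2x³/3)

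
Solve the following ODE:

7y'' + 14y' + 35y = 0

Characteristic equation: 7r² + 14r + 35 = 0
Divide by 7: r² + 2r + 5 = 0
Roots: r = -1 ± 2i (complex conjugates)
General solution: y = e^(-x)(C₁cos(2x) + C₂sin(2x))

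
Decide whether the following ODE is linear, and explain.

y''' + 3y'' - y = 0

Linear (y and its derivatives appear to the first power only, no products of y terms)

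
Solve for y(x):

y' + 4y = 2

Using integrating factor method:

General solution: y = 1/2 + Ce^(-4x)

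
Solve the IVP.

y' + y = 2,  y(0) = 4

General solution: y = 2 + Ce^(-x)
Applying y(0) = 4: C = 4 - 2 = 2
Particular solution: y = 2 + 2e^(-x)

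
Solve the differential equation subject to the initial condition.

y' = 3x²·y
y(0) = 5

General solution: y = Ce^(x³)
Applying IC y(0) = 5:
Particular solution: y = 5e^(x³)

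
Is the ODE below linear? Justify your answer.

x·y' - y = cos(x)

Yes. Linear (y and its derivatives appear to the first power only, no products of y terms)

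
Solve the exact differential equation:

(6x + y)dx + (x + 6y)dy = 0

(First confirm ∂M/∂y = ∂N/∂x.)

Verify exactness: ∂M/∂y = ∂N/∂x ✓
Find F(x,y) such that ∂F/∂x = M, ∂F/∂y = N
Solution: 3x² + xy + 3y² = C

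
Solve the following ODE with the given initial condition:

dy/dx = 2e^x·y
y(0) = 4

General solution: y = Ce^(2e^x)
Applying IC y(0) = 4:
Particular solution: y = 4e^(2(e^x - 1))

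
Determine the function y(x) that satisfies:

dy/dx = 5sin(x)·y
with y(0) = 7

General solution: y = Ce^(-5cos(x))
Applying IC y(0) = 7:
Particular solution: y = 7e^(5(1-cos(x)))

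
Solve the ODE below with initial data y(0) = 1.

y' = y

General solution: y = Ce^x
Applying IC y(0) = 1:
Particular solution: y = e^x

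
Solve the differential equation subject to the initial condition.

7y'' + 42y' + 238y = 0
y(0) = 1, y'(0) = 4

General solution: y = e^(-3x)(C₁cos(5x) + C₂sin(5x))
Complex roots r = -3 ± 5i
Applying ICs: C₁ = 1, C₂ = 7/5
Particular solution: y = e^(-3x)(cos(5x) + (7/5)sin(5x))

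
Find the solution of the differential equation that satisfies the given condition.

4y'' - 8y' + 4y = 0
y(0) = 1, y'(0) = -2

General solution: y = (C₁ + C₂x)e^x
Repeated root r = 1
Applying ICs: C₁ = 1, C₂ = -3
Particular solution: y = (1 - 3x)e^x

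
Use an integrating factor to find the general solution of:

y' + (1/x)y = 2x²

Using integrating factor method:

General solution: y = (1/2)x^3 + C/x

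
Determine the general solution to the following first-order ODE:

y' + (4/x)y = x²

Using integrating factor method:

General solution: y = (1/7)x^3 + Cx^(-4)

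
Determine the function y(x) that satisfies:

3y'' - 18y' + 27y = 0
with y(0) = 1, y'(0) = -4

General solution: y = (C₁ + C₂x)e^(3x)
Repeated root r = 3
Applying ICs: C₁ = 1, C₂ = -7
Particular solution: y = (1 - 7x)e^(3x)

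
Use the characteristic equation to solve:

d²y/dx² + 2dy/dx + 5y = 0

Characteristic equation: r² + 2r + 5 = 0
Roots: r = -1 ± 2i (complex conjugates)
General solution: y = e^(-x)(C₁cos(2x) + C₂sin(2x))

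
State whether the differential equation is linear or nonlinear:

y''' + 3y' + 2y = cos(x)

Linear (y and its derivatives appear to the first power only, no products of y terms)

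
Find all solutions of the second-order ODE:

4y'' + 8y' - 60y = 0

Characteristic equation: 4r² + 8r - 60 = 0
Divide by 4: r² + 2r - 15 = 0
Roots: r = 3, -5 (distinct real)
General solution: y = C₁e^(3x) + C₂e^(-5x)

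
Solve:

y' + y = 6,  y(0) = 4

General solution: y = 6 + Ce^(-x)
Applying y(0) = 4: C = 4 - 6 = -2
Particular solution: y = 6 - 2e^(-x)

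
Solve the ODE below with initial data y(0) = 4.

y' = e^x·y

General solution: y = Ce^(e^x)
Applying IC y(0) = 4:
Particular solution: y = 4e^(e^x - 1)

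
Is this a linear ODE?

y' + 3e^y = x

No. Nonlinear (e^y is nonlinear in y)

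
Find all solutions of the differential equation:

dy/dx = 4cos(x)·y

Separating variables and integrating:
ln|y| = 4sin(x) + C

General solution: y = Ce^(4sin(x))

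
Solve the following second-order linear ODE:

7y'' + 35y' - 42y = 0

Characteristic equation: 7r² + 35r - 42 = 0
Divide by 7: r² + 5r - 6 = 0
Roots: r = 1, -6 (distinct real)
General solution: y = C₁e^x + C₂e^(-6x)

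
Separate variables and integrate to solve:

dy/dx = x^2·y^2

Separating variables and integrating:
-1/y = x^3/3 + C

General solution: y^-1 = (-1/3)x^3 + C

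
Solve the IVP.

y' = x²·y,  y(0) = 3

General solution: y = Ce^(x³/3)
Applying IC y(0) = 3:
Particular solution: y = 3e^(x³/3)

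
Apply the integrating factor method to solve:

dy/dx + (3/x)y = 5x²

Using integrating factor method:

General solution: y = (5/6)x^3 + Cx^(-3)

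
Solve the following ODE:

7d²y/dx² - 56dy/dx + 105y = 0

Characteristic equation: 7r² - 56r + 105 = 0
Divide by 7: r² - 8r + 15 = 0
Roots: r = 3, 5 (distinct real)
General solution: y = C₁e^(3x) + C₂e^(5x)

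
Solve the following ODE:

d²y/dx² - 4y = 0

Characteristic equation: r² - 4 = 0
Roots: r = 2, -2 (distinct real)
General solution: y = C₁e^(2x) + C₂e^(-2x)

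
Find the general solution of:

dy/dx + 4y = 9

Using integrating factor method:

General solution: y = 9/4 + Ce^(-4x)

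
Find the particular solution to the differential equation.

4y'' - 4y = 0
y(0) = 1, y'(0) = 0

General solution: y = C₁e^x + C₂e^(-x)
Applying ICs: C₁ = 1/2, C₂ = 1/2
Particular solution: y = (1/2)e^x + (1/2)e^(-x)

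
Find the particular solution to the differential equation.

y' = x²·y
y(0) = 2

General solution: y = Ce^(x³/3)
Applying IC y(0) = 2:
Particular solution: y = 2e^(x³/3)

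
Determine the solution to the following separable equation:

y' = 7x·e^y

Separating variables and integrating:
-e^(-y) = 7x²/2 + C

General solution: y = -ln(C - 7x²/2)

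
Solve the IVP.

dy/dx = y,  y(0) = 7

General solution: y = Ce^x
Applying IC y(0) = 7:
Particular solution: y = 7e^x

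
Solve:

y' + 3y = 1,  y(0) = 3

General solution: y = 1/3 + Ce^(-3x)
Applying y(0) = 3: C = 3 - 1/3 = 8/3
Particular solution: y = 1/3 + (8/3)e^(-3x)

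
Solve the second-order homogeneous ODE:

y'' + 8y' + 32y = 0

Characteristic equation: r² + 8r + 32 = 0
Roots: r = -4 ± 4i (complex conjugates)
General solution: y = e^(-4x)(C₁cos(4x) + C₂sin(4x))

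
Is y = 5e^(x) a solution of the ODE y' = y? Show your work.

Verification:
y = 5e^(x)
y' = 5e^(x)
y = 5e^(x)
y' = y ✓

Yes, it is a solution.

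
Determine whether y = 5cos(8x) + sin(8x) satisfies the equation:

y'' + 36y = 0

Verification:
y'' = -320cos(8x) - 64sin(8x)
y'' + 36y ≠ 0 (frequency mismatch: got 64 instead of 36)

No, it is not a solution.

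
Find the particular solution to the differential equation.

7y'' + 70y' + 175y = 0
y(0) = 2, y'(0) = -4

General solution: y = (C₁ + C₂x)e^(-5x)
Repeated root r = -5
Applying ICs: C₁ = 2, C₂ = 6
Particular solution: y = (2 + 6x)e^(-5x)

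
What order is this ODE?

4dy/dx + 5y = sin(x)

The order is 1 (highest derivative is of order 1).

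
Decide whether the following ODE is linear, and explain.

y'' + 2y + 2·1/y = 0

Nonlinear (1/y term)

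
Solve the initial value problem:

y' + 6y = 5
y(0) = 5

General solution: y = 5/6 + Ce^(-6x)
Applying y(0) = 5: C = 5 - 5/6 = 25/6
Particular solution: y = 5/6 + (25/6)e^(-6x)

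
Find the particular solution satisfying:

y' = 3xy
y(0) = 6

General solution: y = Ce^(3x²/2)
Applying IC y(0) = 6:
Particular solution: y = 6e^(3x²/2)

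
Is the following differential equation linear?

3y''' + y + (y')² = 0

No. Nonlinear ((y')² term)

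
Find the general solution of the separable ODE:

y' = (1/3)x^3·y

Separating variables and integrating:
ln|y| = x^4/12 + C

General solution: y = Ce^(x^4/12)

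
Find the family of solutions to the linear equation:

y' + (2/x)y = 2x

Using integrating factor method:

General solution: y = (1/2)x^2 + Cx^(-2)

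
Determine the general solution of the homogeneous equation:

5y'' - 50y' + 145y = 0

Characteristic equation: 5r² - 50r + 145 = 0
Divide by 5: r² - 10r + 29 = 0
Roots: r = 5 ± 2i (complex conjugates)
General solution: y = e^(5x)(C₁cos(2x) + C₂sin(2x))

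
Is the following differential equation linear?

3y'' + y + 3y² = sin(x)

No. Nonlinear (y² term)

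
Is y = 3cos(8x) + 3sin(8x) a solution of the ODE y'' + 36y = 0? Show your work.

Verification:
y'' = -192cos(8x) - 192sin(8x)
y'' + 36y ≠ 0 (frequency mismatch: got 64 instead of 36)

No, it is not a solution.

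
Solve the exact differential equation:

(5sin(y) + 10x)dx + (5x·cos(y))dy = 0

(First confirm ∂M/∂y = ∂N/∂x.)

Verify exactness: ∂M/∂y = ∂N/∂x ✓
Find F(x,y) such that ∂F/∂x = M, ∂F/∂y = N
Solution: 5x·sin(y) + 5x² = C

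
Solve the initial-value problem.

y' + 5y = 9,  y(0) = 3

General solution: y = 9/5 + Ce^(-5x)
Applying y(0) = 3: C = 3 - 9/5 = 6/5
Particular solution: y = 9/5 + (6/5)e^(-5x)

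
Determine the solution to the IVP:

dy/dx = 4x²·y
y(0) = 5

General solution: y = Ce^(4x³/3)
Applying IC y(0) = 5:
Particular solution: y = 5e^(4x³/3)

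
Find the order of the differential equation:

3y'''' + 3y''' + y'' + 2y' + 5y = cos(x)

The order is 4 (highest derivative is of order 4).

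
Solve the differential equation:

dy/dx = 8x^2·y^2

Separating variables and integrating:
-1/y = 8x^3/3 + C

General solution: y^-1 = (-8/3)x^3 + C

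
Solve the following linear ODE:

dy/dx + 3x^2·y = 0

Using integrating factor method:

General solution: y = Ce^(-x^3)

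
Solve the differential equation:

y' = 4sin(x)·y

Separating variables and integrating:
ln|y| = -4cos(x) + C

General solution: y = Ce^(-4cos(x))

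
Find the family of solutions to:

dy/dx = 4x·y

Separating variables and integrating:
ln|y| = 2x^2 + C

General solution: y = Ce^(2x^2)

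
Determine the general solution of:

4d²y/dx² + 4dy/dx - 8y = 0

Characteristic equation: 4r² + 4r - 8 = 0
Divide by 4: r² + r - 2 = 0
Roots: r = 1, -2 (distinct real)
General solution: y = C₁e^x + C₂e^(-2x)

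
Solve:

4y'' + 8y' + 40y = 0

Characteristic equation: 4r² + 8r + 40 = 0
Divide by 4: r² + 2r + 10 = 0
Roots: r = -1 ± 3i (complex conjugates)
General solution: y = e^(-x)(C₁cos(3x) + C₂sin(3x))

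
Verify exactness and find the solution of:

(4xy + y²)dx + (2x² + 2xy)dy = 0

Verify exactness: ∂M/∂y = ∂N/∂x ✓
Find F(x,y) such that ∂F/∂x = M, ∂F/∂y = N
Solution: 2x²y + xy² = C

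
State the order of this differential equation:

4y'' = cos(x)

The order is 2 (highest derivative is of order 2).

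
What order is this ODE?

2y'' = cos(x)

The order is 2 (highest derivative is of order 2).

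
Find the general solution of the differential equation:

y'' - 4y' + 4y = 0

Characteristic equation: r² - 4r + 4 = 0
Factored: (r - 2)² = 0
Repeated root: r = 2
General solution: y = (C₁ + C₂x)e^(2x)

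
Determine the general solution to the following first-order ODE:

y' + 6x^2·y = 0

Using integrating factor method:

General solution: y = Ce^(-2x^3)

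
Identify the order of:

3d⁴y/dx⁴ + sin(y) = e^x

The order is 4 (highest derivative is of order 4).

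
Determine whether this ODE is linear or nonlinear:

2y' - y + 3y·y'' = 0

Nonlinear (y·y'' term)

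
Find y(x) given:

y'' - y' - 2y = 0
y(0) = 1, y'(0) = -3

General solution: y = C₁e^(2x) + C₂e^(-x)
Applying ICs: C₁ = -2/3, C₂ = 5/3
Particular solution: y = -(2/3)e^(2x) + (5/3)e^(-x)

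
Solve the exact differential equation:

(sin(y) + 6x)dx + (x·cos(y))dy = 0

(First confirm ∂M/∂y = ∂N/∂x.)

Verify exactness: ∂M/∂y = ∂N/∂x ✓
Find F(x,y) such that ∂F/∂x = M, ∂F/∂y = N
Solution: x·sin(y) + 3x² = C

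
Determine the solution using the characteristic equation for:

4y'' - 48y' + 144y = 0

Characteristic equation: 4r² - 48r + 144 = 0
Divide by 4: r² - 12r + 36 = 0
Factored: (r - 6)² = 0
Repeated root: r = 6
General solution: y = (C₁ + C₂x)e^(6x)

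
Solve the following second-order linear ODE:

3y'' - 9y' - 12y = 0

Characteristic equation: 3r² - 9r - 12 = 0
Divide by 3: r² - 3r - 4 = 0
Roots: r = 4, -1 (distinct real)
General solution: y = C₁e^(4x) + C₂e^(-x)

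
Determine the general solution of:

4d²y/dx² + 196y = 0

Characteristic equation: 4r² + 196 = 0
Divide by 4: r² + 49 = 0
Roots: r = ±7i (complex conjugates)
General solution: y = C₁cos(7x) + C₂sin(7x)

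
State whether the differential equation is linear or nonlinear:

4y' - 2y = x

Linear (y and its derivatives appear to the first power only, no products of y terms)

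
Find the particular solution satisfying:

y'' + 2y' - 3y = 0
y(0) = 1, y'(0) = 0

General solution: y = C₁e^x + C₂e^(-3x)
Applying ICs: C₁ = 3/4, C₂ = 1/4
Particular solution: y = (3/4)e^x + (1/4)e^(-3x)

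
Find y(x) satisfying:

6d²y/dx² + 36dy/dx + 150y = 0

Characteristic equation: 6r² + 36r + 150 = 0
Divide by 6: r² + 6r + 25 = 0
Roots: r = -3 ± 4i (complex conjugates)
General solution: y = e^(-3x)(C₁cos(4x) + C₂sin(4x))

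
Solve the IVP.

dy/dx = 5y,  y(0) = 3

General solution: y = Ce^(5x)
Applying IC y(0) = 3:
Particular solution: y = 3e^(5x)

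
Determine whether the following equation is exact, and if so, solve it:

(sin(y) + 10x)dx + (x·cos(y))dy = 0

Verify exactness: ∂M/∂y = ∂N/∂x ✓
Find F(x,y) such that ∂F/∂x = M, ∂F/∂y = N
Solution: x·sin(y) + 5x² = C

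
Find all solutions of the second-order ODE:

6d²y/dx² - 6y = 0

Characteristic equation: 6r² - 6 = 0
Divide by 6: r² - 1 = 0
Roots: r = 1, -1 (distinct real)
General solution: y = C₁e^x + C₂e^(-x)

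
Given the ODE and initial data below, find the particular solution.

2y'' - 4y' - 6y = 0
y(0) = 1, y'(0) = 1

General solution: y = C₁e^(3x) + C₂e^(-x)
Applying ICs: C₁ = 1/2, C₂ = 1/2
Particular solution: y = (1/2)e^(3x) + (1/2)e^(-x)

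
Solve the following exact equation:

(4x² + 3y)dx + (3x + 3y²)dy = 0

Verify exactness: ∂M/∂y = ∂N/∂x ✓
Find F(x,y) such that ∂F/∂x = M, ∂F/∂y = N
Solution: 4x³/3 + 3xy + y³ = C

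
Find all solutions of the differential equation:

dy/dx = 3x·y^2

Separating variables and integrating:
-1/y = 3x^2/2 + C

General solution: y^-1 = (-3/2)x^2 + C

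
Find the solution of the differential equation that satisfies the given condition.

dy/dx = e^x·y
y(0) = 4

General solution: y = Ce^(e^x)
Applying IC y(0) = 4:
Particular solution: y = 4e^(e^x - 1)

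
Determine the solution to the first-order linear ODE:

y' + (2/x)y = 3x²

Using integrating factor method:

General solution: y = (3/5)x^3 + Cx^(-2)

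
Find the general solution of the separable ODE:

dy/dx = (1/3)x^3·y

Separating variables and integrating:
ln|y| = x^4/12 + C

General solution: y = Ce^(x^4/12)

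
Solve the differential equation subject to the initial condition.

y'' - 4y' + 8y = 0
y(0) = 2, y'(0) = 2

General solution: y = e^(2x)(C₁cos(2x) + C₂sin(2x))
Complex roots r = 2 ± 2i
Applying ICs: C₁ = 2, C₂ = -1
Particular solution: y = e^(2x)(2cos(2x) - sin(2x))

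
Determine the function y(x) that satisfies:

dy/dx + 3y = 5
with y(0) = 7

General solution: y = 5/3 + Ce^(-3x)
Applying y(0) = 7: C = 7 - 5/3 = 16/3
Particular solution: y = 5/3 + (16/3)e^(-3x)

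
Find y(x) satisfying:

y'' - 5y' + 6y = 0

Characteristic equation: r² - 5r + 6 = 0
Roots: r = 2, 3 (distinct real)
General solution: y = C₁e^(2x) + C₂e^(3x)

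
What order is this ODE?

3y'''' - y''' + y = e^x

The order is 4 (highest derivative is of order 4).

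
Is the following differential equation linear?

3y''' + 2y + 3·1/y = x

No. Nonlinear (1/y term)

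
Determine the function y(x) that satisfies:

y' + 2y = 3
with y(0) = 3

General solution: y = 3/2 + Ce^(-2x)
Applying y(0) = 3: C = 3 - 3/2 = 3/2
Particular solution: y = 3/2 + (3/2)e^(-2x)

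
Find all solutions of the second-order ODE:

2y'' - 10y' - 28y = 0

Characteristic equation: 2r² - 10r - 28 = 0
Divide by 2: r² - 5r - 14 = 0
Roots: r = 7, -2 (distinct real)
General solution: y = C₁e^(7x) + C₂e^(-2x)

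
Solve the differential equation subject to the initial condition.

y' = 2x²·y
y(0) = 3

General solution: y = Ce^(2x³/3)
Applying IC y(0) = 3:
Particular solution: y = 3e^(2x³/3)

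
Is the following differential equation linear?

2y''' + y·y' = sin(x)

No. Nonlinear (product y·y')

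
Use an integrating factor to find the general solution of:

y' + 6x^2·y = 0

Using integrating factor method:

General solution: y = Ce^(-2x^3)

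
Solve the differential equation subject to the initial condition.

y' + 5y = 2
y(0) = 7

General solution: y = 2/5 + Ce^(-5x)
Applying y(0) = 7: C = 7 - 2/5 = 33/5
Particular solution: y = 2/5 + (33/5)e^(-5x)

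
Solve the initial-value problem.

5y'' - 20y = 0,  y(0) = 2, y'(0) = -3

General solution: y = C₁e^(2x) + C₂e^(-2x)
Applying ICs: C₁ = 1/4, C₂ = 7/4
Particular solution: y = (1/4)e^(2x) + (7/4)e^(-2x)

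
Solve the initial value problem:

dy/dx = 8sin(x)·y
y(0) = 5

General solution: y = Ce^(-8cos(x))
Applying IC y(0) = 5:
Particular solution: y = 5e^(8(1-cos(x)))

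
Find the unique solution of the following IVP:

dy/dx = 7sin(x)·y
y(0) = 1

General solution: y = Ce^(-7cos(x))
Applying IC y(0) = 1:
Particular solution: y = e^(7(1-cos(x)))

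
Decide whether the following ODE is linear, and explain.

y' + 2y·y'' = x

Nonlinear (y·y'' term)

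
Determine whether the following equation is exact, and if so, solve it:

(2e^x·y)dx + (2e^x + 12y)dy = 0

Verify exactness: ∂M/∂y = ∂N/∂x ✓
Find F(x,y) such that ∂F/∂x = M, ∂F/∂y = N
Solution: 2e^x·y + 6y² = C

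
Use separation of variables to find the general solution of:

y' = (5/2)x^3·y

Separating variables and integrating:
ln|y| = 5x^4/8 + C

General solution: y = Ce^(5x^4/8)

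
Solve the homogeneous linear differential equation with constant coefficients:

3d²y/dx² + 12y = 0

Characteristic equation: 3r² + 12 = 0
Divide by 3: r² + 4 = 0
Roots: r = ±2i (complex conjugates)
General solution: y = C₁cos(2x) + C₂sin(2x)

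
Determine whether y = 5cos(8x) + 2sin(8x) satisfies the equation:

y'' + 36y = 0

Verification:
y'' = -320cos(8x) - 128sin(8x)
y'' + 36y ≠ 0 (frequency mismatch: got 64 instead of 36)

No, it is not a solution.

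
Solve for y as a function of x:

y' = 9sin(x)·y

Separating variables and integrating:
ln|y| = -9cos(x) + C

General solution: y = Ce^(-9cos(x))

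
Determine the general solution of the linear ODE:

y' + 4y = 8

Using integrating factor method:

General solution: y = 2 + Ce^(-4x)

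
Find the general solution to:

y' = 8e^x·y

Separating variables and integrating:
ln|y| = 8e^x + C

General solution: y = Ce^(8e^x)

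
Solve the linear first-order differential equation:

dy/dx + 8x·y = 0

Using integrating factor method:

General solution: y = Ce^(-4x^2)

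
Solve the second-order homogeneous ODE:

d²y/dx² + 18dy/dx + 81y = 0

Characteristic equation: r² + 18r + 81 = 0
Factored: (r + 9)² = 0
Repeated root: r = -9
General solution: y = (C₁ + C₂x)e^(-9x)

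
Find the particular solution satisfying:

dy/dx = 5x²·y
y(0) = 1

General solution: y = Ce^(5x³/3)
Applying IC y(0) = 1:
Particular solution: y = e^(5x³/3)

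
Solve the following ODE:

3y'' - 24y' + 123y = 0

Characteristic equation: 3r² - 24r + 123 = 0
Divide by 3: r² - 8r + 41 = 0
Roots: r = 4 ± 5i (complex conjugates)
General solution: y = e^(4x)(C₁cos(5x) + C₂sin(5x))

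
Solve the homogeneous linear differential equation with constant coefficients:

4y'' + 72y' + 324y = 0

Characteristic equation: 4r² + 72r + 324 = 0
Divide by 4: r² + 18r + 81 = 0
Factored: (r + 9)² = 0
Repeated root: r = -9
General solution: y = (C₁ + C₂x)e^(-9x)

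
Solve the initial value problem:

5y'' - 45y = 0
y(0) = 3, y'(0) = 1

General solution: y = C₁e^(3x) + C₂e^(-3x)
Applying ICs: C₁ = 5/3, C₂ = 4/3
Particular solution: y = (5/3)e^(3x) + (4/3)e^(-3x)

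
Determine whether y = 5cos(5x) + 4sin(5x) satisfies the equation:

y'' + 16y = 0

Verification:
y'' = -125cos(5x) - 100sin(5x)
y'' + 16y ≠ 0 (frequency mismatch: got 25 instead of 16)

No, it is not a solution.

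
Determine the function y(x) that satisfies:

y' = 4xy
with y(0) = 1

General solution: y = Ce^(2x²)
Applying IC y(0) = 1:
Particular solution: y = e^(2x²)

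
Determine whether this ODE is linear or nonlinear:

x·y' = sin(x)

Linear (y and its derivatives appear to the first power only, no products of y terms)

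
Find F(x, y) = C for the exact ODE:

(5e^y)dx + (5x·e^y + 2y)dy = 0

Verify exactness: ∂M/∂y = ∂N/∂x ✓
Find F(x,y) such that ∂F/∂x = M, ∂F/∂y = N
Solution: 5x·e^y + y² = C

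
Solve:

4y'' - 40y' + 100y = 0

Characteristic equation: 4r² - 40r + 100 = 0
Divide by 4: r² - 10r + 25 = 0
Factored: (r - 5)² = 0
Repeated root: r = 5
General solution: y = (C₁ + C₂x)e^(5x)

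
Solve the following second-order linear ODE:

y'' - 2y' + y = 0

Characteristic equation: r² - 2r + 1 = 0
Factored: (r - 1)² = 0
Repeated root: r = 1
General solution: y = (C₁ + C₂x)e^x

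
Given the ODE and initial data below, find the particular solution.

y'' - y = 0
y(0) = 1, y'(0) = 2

General solution: y = C₁e^x + C₂e^(-x)
Applying ICs: C₁ = 3/2, C₂ = -1/2
Particular solution: y = (3/2)e^x - (1/2)e^(-x)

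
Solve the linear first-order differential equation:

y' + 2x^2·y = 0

Using integrating factor method:

General solution: y = Ce^(-2x^3/3)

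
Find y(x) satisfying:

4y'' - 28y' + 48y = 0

Characteristic equation: 4r² - 28r + 48 = 0
Divide by 4: r² - 7r + 12 = 0
Roots: r = 4, 3 (distinct real)
General solution: y = C₁e^(4x) + C₂e^(3x)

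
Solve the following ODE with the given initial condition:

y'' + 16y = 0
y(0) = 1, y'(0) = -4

General solution: y = C₁cos(4x) + C₂sin(4x)
Complex roots r = ±4i
Applying ICs: C₁ = 1, C₂ = -1
Particular solution: y = cos(4x) - sin(4x)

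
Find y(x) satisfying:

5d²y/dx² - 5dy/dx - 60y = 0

Characteristic equation: 5r² - 5r - 60 = 0
Divide by 5: r² - r - 12 = 0
Roots: r = 4, -3 (distinct real)
General solution: y = C₁e^(4x) + C₂e^(-3x)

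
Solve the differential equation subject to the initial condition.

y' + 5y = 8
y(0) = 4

General solution: y = 8/5 + Ce^(-5x)
Applying y(0) = 4: C = 4 - 8/5 = 12/5
Particular solution: y = 8/5 + (12/5)e^(-5x)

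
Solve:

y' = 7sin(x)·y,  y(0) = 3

General solution: y = Ce^(-7cos(x))
Applying IC y(0) = 3:
Particular solution: y = 3e^(7(1-cos(x)))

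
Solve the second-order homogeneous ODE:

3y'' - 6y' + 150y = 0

Characteristic equation: 3r² - 6r + 150 = 0
Divide by 3: r² - 2r + 50 = 0
Roots: r = 1 ± 7i (complex conjugates)
General solution: y = e^x(C₁cos(7x) + C₂sin(7x))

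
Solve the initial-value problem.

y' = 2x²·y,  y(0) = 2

General solution: y = Ce^(2x³/3)
Applying IC y(0) = 2:
Particular solution: y = 2e^(2x³/3)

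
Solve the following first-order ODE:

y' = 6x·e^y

Separating variables and integrating:
-e^(-y) = 3x² + C

General solution: y = -ln(C - 3x²)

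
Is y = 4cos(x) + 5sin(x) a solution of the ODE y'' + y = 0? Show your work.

Verification:
y'' = -4cos(x) - 5sin(x)
y'' + y = 0 ✓

Yes, it is a solution.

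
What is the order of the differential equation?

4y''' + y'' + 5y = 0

The order is 3 (highest derivative is of order 3).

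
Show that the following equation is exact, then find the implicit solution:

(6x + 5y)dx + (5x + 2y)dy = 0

Verify exactness: ∂M/∂y = ∂N/∂x ✓
Find F(x,y) such that ∂F/∂x = M, ∂F/∂y = N
Solution: 3x² + 5xy + y² = C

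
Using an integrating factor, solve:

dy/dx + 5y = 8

Using integrating factor method:

General solution: y = 8/5 + Ce^(-5x)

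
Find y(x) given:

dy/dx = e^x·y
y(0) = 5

General solution: y = Ce^(e^x)
Applying IC y(0) = 5:
Particular solution: y = 5e^(e^x - 1)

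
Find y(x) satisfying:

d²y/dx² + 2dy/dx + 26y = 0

Characteristic equation: r² + 2r + 26 = 0
Roots: r = -1 ± 5i (complex conjugates)
General solution: y = e^(-x)(C₁cos(5x) + C₂sin(5x))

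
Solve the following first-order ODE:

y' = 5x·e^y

Separating variables and integrating:
-e^(-y) = 5x²/2 + C

General solution: y = -ln(C - 5x²/2)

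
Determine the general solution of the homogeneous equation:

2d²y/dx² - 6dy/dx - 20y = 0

Characteristic equation: 2r² - 6r - 20 = 0
Divide by 2: r² - 3r - 10 = 0
Roots: r = 5, -2 (distinct real)
General solution: y = C₁e^(5x) + C₂e^(-2x)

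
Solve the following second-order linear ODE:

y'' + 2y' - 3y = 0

Characteristic equation: r² + 2r - 3 = 0
Roots: r = 1, -3 (distinct real)
General solution: y = C₁e^x + C₂e^(-3x)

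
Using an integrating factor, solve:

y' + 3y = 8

Using integrating factor method:

General solution: y = 8/3 + Ce^(-3x)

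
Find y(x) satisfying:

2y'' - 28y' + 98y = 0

Characteristic equation: 2r² - 28r + 98 = 0
Divide by 2: r² - 14r + 49 = 0
Factored: (r - 7)² = 0
Repeated root: r = 7
General solution: y = (C₁ + C₂x)e^(7x)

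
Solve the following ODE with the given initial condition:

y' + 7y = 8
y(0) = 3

General solution: y = 8/7 + Ce^(-7x)
Applying y(0) = 3: C = 3 - 8/7 = 13/7
Particular solution: y = 8/7 + (13/7)e^(-7x)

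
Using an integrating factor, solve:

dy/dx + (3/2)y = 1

Using integrating factor method:

General solution: y = 2/3 + Ce^(-3x/2)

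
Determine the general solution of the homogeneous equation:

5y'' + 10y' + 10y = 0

Characteristic equation: 5r² + 10r + 10 = 0
Divide by 5: r² + 2r + 2 = 0
Roots: r = -1 ± i (complex conjugates)
General solution: y = e^(-x)(C₁cos(x) + C₂sin(x))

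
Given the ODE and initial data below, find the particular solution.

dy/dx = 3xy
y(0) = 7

General solution: y = Ce^(3x²/2)
Applying IC y(0) = 7:
Particular solution: y = 7e^(3x²/2)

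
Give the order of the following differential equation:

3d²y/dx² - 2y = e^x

The order is 2 (highest derivative is of order 2).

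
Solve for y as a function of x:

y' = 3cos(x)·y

Separating variables and integrating:
ln|y| = 3sin(x) + C

General solution: y = Ce^(3sin(x))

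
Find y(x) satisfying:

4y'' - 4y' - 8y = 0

Characteristic equation: 4r² - 4r - 8 = 0
Divide by 4: r² - r - 2 = 0
Roots: r = 2, -1 (distinct real)
General solution: y = C₁e^(2x) + C₂e^(-x)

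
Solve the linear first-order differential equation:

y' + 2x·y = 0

Using integrating factor method:

General solution: y = Ce^(-x^2)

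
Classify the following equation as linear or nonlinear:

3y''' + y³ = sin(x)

Nonlinear (y³ term)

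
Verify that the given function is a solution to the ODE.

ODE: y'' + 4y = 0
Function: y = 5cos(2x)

Verification:
y'' = -20cos(2x)
y'' + 4y = 0 ✓

Yes, it is a solution.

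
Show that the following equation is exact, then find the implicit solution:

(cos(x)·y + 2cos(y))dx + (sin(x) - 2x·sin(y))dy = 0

Verify exactness: ∂M/∂y = ∂N/∂x ✓
Find F(x,y) such that ∂F/∂x = M, ∂F/∂y = N
Solution: sin(x)·y + 2x·cos(y) = C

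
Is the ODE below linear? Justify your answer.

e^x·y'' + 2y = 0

Yes. Linear (y and its derivatives appear to the first power only, no products of y terms)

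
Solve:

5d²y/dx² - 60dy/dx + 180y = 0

Characteristic equation: 5r² - 60r + 180 = 0
Divide by 5: r² - 12r + 36 = 0
Factored: (r - 6)² = 0
Repeated root: r = 6
General solution: y = (C₁ + C₂x)e^(6x)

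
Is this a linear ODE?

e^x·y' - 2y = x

Yes. Linear (y and its derivatives appear to the first power only, no products of y terms)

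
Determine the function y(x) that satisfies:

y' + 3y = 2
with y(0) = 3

General solution: y = 2/3 + Ce^(-3x)
Applying y(0) = 3: C = 3 - 2/3 = 7/3
Particular solution: y = 2/3 + (7/3)e^(-3x)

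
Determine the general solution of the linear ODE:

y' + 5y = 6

Using integrating factor method:

General solution: y = 6/5 + Ce^(-5x)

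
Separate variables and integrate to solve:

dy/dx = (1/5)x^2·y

Separating variables and integrating:
ln|y| = x^3/15 + C

General solution: y = Ce^(x^3/15)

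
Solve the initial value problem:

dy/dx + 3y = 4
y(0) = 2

General solution: y = 4/3 + Ce^(-3x)
Applying y(0) = 2: C = 2 - 4/3 = 2/3
Particular solution: y = 4/3 + (2/3)e^(-3x)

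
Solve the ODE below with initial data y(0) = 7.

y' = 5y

General solution: y = Ce^(5x)
Applying IC y(0) = 7:
Particular solution: y = 7e^(5x)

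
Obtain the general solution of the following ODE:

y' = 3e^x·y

Separating variables and integrating:
ln|y| = 3e^x + C

General solution: y = Ce^(3e^x)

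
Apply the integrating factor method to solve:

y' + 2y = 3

Using integrating factor method:

General solution: y = 3/2 + Ce^(-2x)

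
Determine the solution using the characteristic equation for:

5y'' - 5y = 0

Characteristic equation: 5r² - 5 = 0
Divide by 5: r² - 1 = 0
Roots: r = 1, -1 (distinct real)
General solution: y = C₁e^x + C₂e^(-x)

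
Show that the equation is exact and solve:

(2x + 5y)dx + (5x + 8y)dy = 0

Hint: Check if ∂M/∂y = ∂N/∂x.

Verify exactness: ∂M/∂y = ∂N/∂x ✓
Find F(x,y) such that ∂F/∂x = M, ∂F/∂y = N
Solution: x² + 5xy + 4y² = C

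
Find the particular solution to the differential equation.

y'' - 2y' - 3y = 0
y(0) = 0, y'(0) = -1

General solution: y = C₁e^(3x) + C₂e^(-x)
Applying ICs: C₁ = -1/4, C₂ = 1/4
Particular solution: y = -(1/4)e^(3x) + (1/4)e^(-x)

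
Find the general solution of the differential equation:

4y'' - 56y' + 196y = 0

Characteristic equation: 4r² - 56r + 196 = 0
Divide by 4: r² - 14r + 49 = 0
Factored: (r - 7)² = 0
Repeated root: r = 7
General solution: y = (C₁ + C₂x)e^(7x)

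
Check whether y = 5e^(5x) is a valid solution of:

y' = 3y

Verification:
y = 5e^(5x)
y' = 25e^(5x)
But 3y = 15e^(5x)
y' ≠ 3y — the derivative does not match

No, it is not a solution.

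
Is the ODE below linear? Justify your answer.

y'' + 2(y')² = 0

No. Nonlinear ((y')² term)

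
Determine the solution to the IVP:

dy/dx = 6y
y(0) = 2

General solution: y = Ce^(6x)
Applying IC y(0) = 2:
Particular solution: y = 2e^(6x)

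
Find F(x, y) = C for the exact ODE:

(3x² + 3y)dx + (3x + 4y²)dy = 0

Verify exactness: ∂M/∂y = ∂N/∂x ✓
Find F(x,y) such that ∂F/∂x = M, ∂F/∂y = N
Solution: x³ + 3xy + 4y³/3 = C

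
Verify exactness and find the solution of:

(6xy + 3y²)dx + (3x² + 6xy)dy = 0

Verify exactness: ∂M/∂y = ∂N/∂x ✓
Find F(x,y) such that ∂F/∂x = M, ∂F/∂y = N
Solution: 3x²y + 3xy² = C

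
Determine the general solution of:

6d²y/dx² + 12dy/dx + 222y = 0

Characteristic equation: 6r² + 12r + 222 = 0
Divide by 6: r² + 2r + 37 = 0
Roots: r = -1 ± 6i (complex conjugates)
General solution: y = e^(-x)(C₁cos(6x) + C₂sin(6x))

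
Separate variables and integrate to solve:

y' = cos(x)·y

Separating variables and integrating:
ln|y| = sin(x) + C

General solution: y = Ce^(sin(x))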